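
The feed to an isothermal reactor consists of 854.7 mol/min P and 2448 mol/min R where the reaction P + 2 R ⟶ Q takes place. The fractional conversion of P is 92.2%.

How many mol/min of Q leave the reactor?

P reacted = 0.922 × 854.7 = 788 mol/min; ν_P = −1, so ξ = 788/1 = 788 mol/min.
Outlet amounts (n = n₀ + ν ξ):
  P: 854.7 − 1(788) = 66.67
  R: 2448 − 2(788) = 871.9
  Q: 0 + 1(788) = 788

788 mol/min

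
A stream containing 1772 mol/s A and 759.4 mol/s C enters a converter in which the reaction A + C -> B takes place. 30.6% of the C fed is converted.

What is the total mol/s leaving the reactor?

C reacted = 0.306 × 759.4 = 232.4 mol/s; ν_C = −1, so ξ = 232.4/1 = 232.4 mol/s.
Outlet amounts (n = n₀ + ν ξ):
  A: 1772 − 1(232.4) = 1540
  C: 759.4 − 1(232.4) = 527
  B: 0 + 1(232.4) = 232.4
Total out = 1540 + 527 + 232.4 = 2299 mol/s.

2300 mol/s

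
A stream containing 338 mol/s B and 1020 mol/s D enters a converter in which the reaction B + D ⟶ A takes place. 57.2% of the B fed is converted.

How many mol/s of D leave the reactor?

B reacted = 0.572 × 338 = 193.3 mol/s; ν_B = −1, so ξ = 193.3/1 = 193.3 mol/s.
Outlet amounts (n = n₀ + ν ξ):
  B: 338 − 1(193.3) = 144.7
  D: 1020 − 1(193.3) = 826.7
  A: 0 + 1(193.3) = 193.3

827 mol/s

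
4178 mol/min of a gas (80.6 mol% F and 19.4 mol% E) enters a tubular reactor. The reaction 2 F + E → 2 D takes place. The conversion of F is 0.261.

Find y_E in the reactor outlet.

F reacted = 0.261 × 3367 = 878.9 mol/min; ν_F = −2, so ξ = 878.9/2 = 439.5 mol/min.
Outlet amounts (n = n₀ + ν ξ):
  F: 3367 − 2(439.5) = 2489
  E: 810.5 − 1(439.5) = 371.1
  D: 0 + 2(439.5) = 878.9
Total out = 3739 mol/min; y_E = 371.1 / 3739 = 0.09926.

0.0993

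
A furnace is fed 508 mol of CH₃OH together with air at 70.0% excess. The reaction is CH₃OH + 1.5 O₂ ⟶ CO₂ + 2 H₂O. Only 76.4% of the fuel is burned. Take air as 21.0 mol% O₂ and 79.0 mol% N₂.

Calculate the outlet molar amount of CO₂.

388 mol

Stoichiometric O₂ = 1.5 × 508 = 762 mol; O₂ fed = 762 × 1.700 = 1295 mol.
N₂ fed = 1295 × 79/21 = 4873 mol.
Fuel reacted = 0.764 × 508 → ξ = 388.1 mol.
Outlet (n = n₀ + ν ξ):
  CH₃OH: 508 − 1(388.1) = 119.9
  O₂: 1295 − 1.5(388.1) = 713.2
  N₂: 4873 (inert)
  CO₂: 0 + 1(388.1) = 388.1
  H₂O: 0 + 2(388.1) = 776.2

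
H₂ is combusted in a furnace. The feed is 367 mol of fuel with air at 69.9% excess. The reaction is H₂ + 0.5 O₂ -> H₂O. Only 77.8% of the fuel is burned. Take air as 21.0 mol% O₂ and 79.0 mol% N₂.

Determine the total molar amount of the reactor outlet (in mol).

1710 mol

Stoichiometric O₂ = 0.5 × 367 = 183.5 mol; O₂ fed = 183.5 × 1.699 = 311.8 mol.
N₂ fed = 311.8 × 79/21 = 1173 mol.
Fuel reacted = 0.778 × 367 → ξ = 285.5 mol.
Outlet (n = n₀ + ν ξ):
  H₂: 367 − 1(285.5) = 81.47
  O₂: 311.8 − 0.5(285.5) = 169
  N₂: 1173 (inert)
  H₂O: 0 + 1(285.5) = 285.5
Total out = 81.47 + 169 + 1173 + 285.5 = 1709 mol.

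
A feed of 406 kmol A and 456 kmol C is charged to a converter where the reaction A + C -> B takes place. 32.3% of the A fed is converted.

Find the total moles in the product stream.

A reacted = 0.323 × 406 = 131.1 kmol; ν_A = −1, so ξ = 131.1/1 = 131.1 kmol.
Outlet amounts (n = n₀ + ν ξ):
  A: 406 − 1(131.1) = 274.9
  C: 456 − 1(131.1) = 324.9
  B: 0 + 1(131.1) = 131.1
Total out = 274.9 + 324.9 + 131.1 = 730.9 kmol.

731 kmol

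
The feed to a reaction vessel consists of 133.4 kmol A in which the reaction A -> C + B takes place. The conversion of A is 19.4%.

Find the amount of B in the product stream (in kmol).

25.9 kmol

A reacted = 0.194 × 133.4 = 25.88 kmol; ν_A = −1, so ξ = 25.88/1 = 25.88 kmol.
Outlet amounts (n = n₀ + ν ξ):
  A: 133.4 − 1(25.88) = 107.5
  C: 0 + 1(25.88) = 25.88
  B: 0 + 1(25.88) = 25.88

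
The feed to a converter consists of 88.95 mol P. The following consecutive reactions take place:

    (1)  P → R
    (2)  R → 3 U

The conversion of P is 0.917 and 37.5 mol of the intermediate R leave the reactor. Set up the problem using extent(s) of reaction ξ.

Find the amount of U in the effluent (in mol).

Conversion of P: P consumed = 1ξ₁ = 0.917 × 88.95 → ξ₁ = 81.57 mol.
R balance: n_R = 0 + 1ξ₁ − 1ξ₂ = 37.5 → ξ₂ = (1·81.57 − 37.5)/1 = 44.07 mol.
Outlet amounts (n = n₀ + Σ ν·ξ):
  P: 88.95 − 1(81.57) = 7.383
  R: 0 + 1(81.57) − 1(44.07) = 37.5
  U: 0 + 3(44.07) = 132.2

132 mol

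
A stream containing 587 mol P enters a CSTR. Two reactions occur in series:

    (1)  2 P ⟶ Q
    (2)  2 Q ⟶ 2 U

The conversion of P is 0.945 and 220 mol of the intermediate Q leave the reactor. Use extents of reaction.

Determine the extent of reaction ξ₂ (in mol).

Conversion of P: P consumed = 2ξ₁ = 0.945 × 587 → ξ₁ = 277.4 mol.
Q balance: n_Q = 0 + 1ξ₁ − 2ξ₂ = 220 → ξ₂ = (1·277.4 − 220)/2 = 28.68 mol.
Outlet amounts (n = n₀ + Σ ν·ξ):
  P: 587 − 2(277.4) = 32.29
  Q: 0 + 1(277.4) − 2(28.68) = 220
  U: 0 + 2(28.68) = 57.36

ξ₂ = 28.7 mol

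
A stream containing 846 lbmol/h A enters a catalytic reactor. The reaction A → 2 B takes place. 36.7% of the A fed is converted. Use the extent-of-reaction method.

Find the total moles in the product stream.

1160 lbmol/h

A reacted = 0.367 × 846 = 310.5 lbmol/h; ν_A = −1, so ξ = 310.5/1 = 310.5 lbmol/h.
Outlet amounts (n = n₀ + ν ξ):
  A: 846 − 1(310.5) = 535.5
  B: 0 + 2(310.5) = 621
Total out = 535.5 + 621 = 1156 lbmol/h.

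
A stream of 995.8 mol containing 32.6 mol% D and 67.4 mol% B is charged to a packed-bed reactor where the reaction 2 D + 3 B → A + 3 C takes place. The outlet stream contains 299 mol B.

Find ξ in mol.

For B: n = n₀ − 3ξ → 299 = 671.2 − 3ξ, giving ξ = 124.1 mol.
Outlet amounts (n = n₀ + ν ξ):
  D: 324.6 − 2(124.1) = 76.52
  B: 671.2 − 3(124.1) = 299
  A: 0 + 1(124.1) = 124.1
  C: 0 + 3(124.1) = 372.2

ξ = 124 mol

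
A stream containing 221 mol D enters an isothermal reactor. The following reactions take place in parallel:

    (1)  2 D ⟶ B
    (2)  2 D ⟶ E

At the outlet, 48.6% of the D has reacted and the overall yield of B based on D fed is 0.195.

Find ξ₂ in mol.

ξ₂ = 10.6 mol

Yield of B: 1ξ₁ / 221 = 0.195 → ξ₁ = 43.09 mol.
Conversion of D: 2ξ₁ + 2ξ₂ = 0.486 × 221 = 107.4 → ξ₂ = 10.61 mol.
Outlet amounts (n = n₀ + Σ ν·ξ):
  D: 221 − 2(43.09) − 2(10.61) = 113.6
  B: 0 + 1(43.09) = 43.09
  E: 0 + 1(10.61) = 10.61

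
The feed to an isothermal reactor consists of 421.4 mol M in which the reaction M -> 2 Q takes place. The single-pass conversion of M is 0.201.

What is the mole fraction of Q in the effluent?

0.335

M reacted = 0.201 × 421.4 = 84.7 mol; ν_M = −1, so ξ = 84.7/1 = 84.7 mol.
Outlet amounts (n = n₀ + ν ξ):
  M: 421.4 − 1(84.7) = 336.7
  Q: 0 + 2(84.7) = 169.4
Total out = 506.1 mol; y_Q = 169.4 / 506.1 = 0.3347.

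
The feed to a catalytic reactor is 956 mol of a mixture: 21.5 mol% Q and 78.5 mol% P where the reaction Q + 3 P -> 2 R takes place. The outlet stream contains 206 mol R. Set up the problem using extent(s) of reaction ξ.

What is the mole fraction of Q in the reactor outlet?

0.137

For R: n = n₀ + 2ξ → 206 = 0 + 2ξ, giving ξ = 103 mol.
Outlet amounts (n = n₀ + ν ξ):
  Q: 205.5 − 1(103) = 102.5
  P: 750.5 − 3(103) = 441.5
  R: 0 + 2(103) = 206
Total out = 750 mol; y_Q = 102.5 / 750 = 0.1367.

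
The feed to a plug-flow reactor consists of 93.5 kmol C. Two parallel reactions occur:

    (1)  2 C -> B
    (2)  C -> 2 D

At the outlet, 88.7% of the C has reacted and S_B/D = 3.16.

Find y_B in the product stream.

0.628

Conversion of C: C consumed = 0.887 × 93.5 = 82.93 kmol = 2ξ₁ + 1ξ₂.
Selectivity: 1ξ₁ / (2ξ₂) = 3.16 → ξ₁ = 6.32 ξ₂.
Substitute: (2·6.32 + 1) ξ₂ = 82.93 → ξ₂ = 6.08 kmol, ξ₁ = 38.43 kmol.
Outlet amounts (n = n₀ + Σ ν·ξ):
  C: 93.5 − 2(38.43) − 1(6.08) = 10.57
  B: 0 + 1(38.43) = 38.43
  D: 0 + 2(6.08) = 12.16
Total out = 61.15 kmol; y_B = 38.43 / 61.15 = 0.6284.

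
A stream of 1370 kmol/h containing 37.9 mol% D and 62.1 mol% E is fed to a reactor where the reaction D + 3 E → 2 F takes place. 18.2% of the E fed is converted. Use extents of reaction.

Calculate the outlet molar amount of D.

E reacted = 0.182 × 850.8 = 154.8 kmol/h; ν_E = −3, so ξ = 154.8/3 = 51.61 kmol/h.
Outlet amounts (n = n₀ + ν ξ):
  D: 519.2 − 1(51.61) = 467.6
  E: 850.8 − 3(51.61) = 695.9
  F: 0 + 2(51.61) = 103.2

468 kmol/h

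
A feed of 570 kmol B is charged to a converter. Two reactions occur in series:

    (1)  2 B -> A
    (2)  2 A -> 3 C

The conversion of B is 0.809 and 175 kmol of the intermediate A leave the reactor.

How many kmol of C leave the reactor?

Conversion of B: B consumed = 2ξ₁ = 0.809 × 570 → ξ₁ = 230.6 kmol.
A balance: n_A = 0 + 1ξ₁ − 2ξ₂ = 175 → ξ₂ = (1·230.6 − 175)/2 = 27.78 kmol.
Outlet amounts (n = n₀ + Σ ν·ξ):
  B: 570 − 2(230.6) = 108.9
  A: 0 + 1(230.6) − 2(27.78) = 175
  C: 0 + 3(27.78) = 83.35

83.3 kmol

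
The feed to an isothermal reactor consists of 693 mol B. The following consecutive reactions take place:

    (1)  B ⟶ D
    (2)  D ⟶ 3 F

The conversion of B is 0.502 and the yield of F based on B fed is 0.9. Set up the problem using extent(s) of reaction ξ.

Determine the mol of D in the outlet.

Conversion of B: B consumed = 1ξ₁ = 0.502 × 693 → ξ₁ = 347.9 mol.
Yield of F: 3ξ₂ / 693 = 0.9 → ξ₂ = 207.9 mol.
Outlet amounts (n = n₀ + Σ ν·ξ):
  B: 693 − 1(347.9) = 345.1
  D: 0 + 1(347.9) − 1(207.9) = 140
  F: 0 + 3(207.9) = 623.7

140 mol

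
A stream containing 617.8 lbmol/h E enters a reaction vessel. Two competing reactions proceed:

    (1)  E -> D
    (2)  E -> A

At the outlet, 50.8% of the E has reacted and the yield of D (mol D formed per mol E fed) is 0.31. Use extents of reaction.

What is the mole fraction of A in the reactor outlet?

Yield of D: 1ξ₁ / 617.8 = 0.31 → ξ₁ = 191.5 lbmol/h.
Conversion of E: 1ξ₁ + 1ξ₂ = 0.508 × 617.8 = 313.8 → ξ₂ = 122.3 lbmol/h.
Outlet amounts (n = n₀ + Σ ν·ξ):
  E: 617.8 − 1(191.5) − 1(122.3) = 304
  D: 0 + 1(191.5) = 191.5
  A: 0 + 1(122.3) = 122.3
Total out = 617.8 lbmol/h; y_A = 122.3 / 617.8 = 0.198.

0.198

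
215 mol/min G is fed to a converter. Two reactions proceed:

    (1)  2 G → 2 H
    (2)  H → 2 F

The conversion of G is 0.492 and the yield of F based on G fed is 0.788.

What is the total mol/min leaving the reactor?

300 mol/min

Conversion of G: G consumed = 2ξ₁ = 0.492 × 215 → ξ₁ = 52.89 mol/min.
Yield of F: 2ξ₂ / 215 = 0.788 → ξ₂ = 84.71 mol/min.
Outlet amounts (n = n₀ + Σ ν·ξ):
  G: 215 − 2(52.89) = 109.2
  H: 0 + 2(52.89) − 1(84.71) = 21.07
  F: 0 + 2(84.71) = 169.4
Total out = 109.2 + 21.07 + 169.4 = 299.7 mol/min.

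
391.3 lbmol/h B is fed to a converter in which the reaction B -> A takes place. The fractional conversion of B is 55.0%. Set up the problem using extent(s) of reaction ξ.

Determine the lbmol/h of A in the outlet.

215 lbmol/h

B reacted = 0.55 × 391.3 = 215.2 lbmol/h; ν_B = −1, so ξ = 215.2/1 = 215.2 lbmol/h.
Outlet amounts (n = n₀ + ν ξ):
  B: 391.3 − 1(215.2) = 176.1
  A: 0 + 1(215.2) = 215.2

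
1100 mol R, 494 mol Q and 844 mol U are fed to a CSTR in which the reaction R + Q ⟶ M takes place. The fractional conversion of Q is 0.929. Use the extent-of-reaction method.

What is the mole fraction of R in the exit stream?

0.324

Q reacted = 0.929 × 494 = 458.9 mol; ν_Q = −1, so ξ = 458.9/1 = 458.9 mol.
Outlet amounts (n = n₀ + ν ξ):
  R: 1100 − 1(458.9) = 641.1
  Q: 494 − 1(458.9) = 35.07
  M: 0 + 1(458.9) = 458.9
  U: 844 (inert)
Total out = 1979 mol; y_R = 641.1 / 1979 = 0.3239.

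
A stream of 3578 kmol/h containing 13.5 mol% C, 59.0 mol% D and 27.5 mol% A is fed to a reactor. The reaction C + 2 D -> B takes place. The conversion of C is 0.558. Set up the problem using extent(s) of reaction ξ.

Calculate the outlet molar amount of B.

C reacted = 0.558 × 483 = 269.5 kmol/h; ν_C = −1, so ξ = 269.5/1 = 269.5 kmol/h.
Outlet amounts (n = n₀ + ν ξ):
  C: 483 − 1(269.5) = 213.5
  D: 2111 − 2(269.5) = 1572
  B: 0 + 1(269.5) = 269.5
  A: 984 (inert)

270 kmol/h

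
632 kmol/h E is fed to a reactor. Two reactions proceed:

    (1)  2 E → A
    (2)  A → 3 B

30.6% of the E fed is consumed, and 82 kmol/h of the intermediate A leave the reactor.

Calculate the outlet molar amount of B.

Conversion of E: E consumed = 2ξ₁ = 0.306 × 632 → ξ₁ = 96.7 kmol/h.
A balance: n_A = 0 + 1ξ₁ − 1ξ₂ = 82 → ξ₂ = (1·96.7 − 82)/1 = 14.7 kmol/h.
Outlet amounts (n = n₀ + Σ ν·ξ):
  E: 632 − 2(96.7) = 438.6
  A: 0 + 1(96.7) − 1(14.7) = 82
  B: 0 + 3(14.7) = 44.09

44.1 kmol/h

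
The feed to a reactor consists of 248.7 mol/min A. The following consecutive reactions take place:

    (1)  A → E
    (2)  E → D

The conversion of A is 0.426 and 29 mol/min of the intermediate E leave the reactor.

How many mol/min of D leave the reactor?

76.9 mol/min

Conversion of A: A consumed = 1ξ₁ = 0.426 × 248.7 → ξ₁ = 105.9 mol/min.
E balance: n_E = 0 + 1ξ₁ − 1ξ₂ = 29 → ξ₂ = (1·105.9 − 29)/1 = 76.95 mol/min.
Outlet amounts (n = n₀ + Σ ν·ξ):
  A: 248.7 − 1(105.9) = 142.8
  E: 0 + 1(105.9) − 1(76.95) = 29
  D: 0 + 1(76.95) = 76.95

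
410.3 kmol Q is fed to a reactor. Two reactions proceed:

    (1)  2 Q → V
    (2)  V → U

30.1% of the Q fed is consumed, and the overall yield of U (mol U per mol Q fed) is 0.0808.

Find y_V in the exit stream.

0.082

Conversion of Q: Q consumed = 2ξ₁ = 0.301 × 410.3 → ξ₁ = 61.75 kmol.
Yield of U: 1ξ₂ / 410.3 = 0.0808 → ξ₂ = 33.15 kmol.
Outlet amounts (n = n₀ + Σ ν·ξ):
  Q: 410.3 − 2(61.75) = 286.8
  V: 0 + 1(61.75) − 1(33.15) = 28.6
  U: 0 + 1(33.15) = 33.15
Total out = 348.5 kmol; y_V = 28.6 / 348.5 = 0.08205.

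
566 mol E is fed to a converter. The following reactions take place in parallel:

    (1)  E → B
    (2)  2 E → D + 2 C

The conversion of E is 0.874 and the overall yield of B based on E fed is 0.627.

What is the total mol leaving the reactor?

Yield of B: 1ξ₁ / 566 = 0.627 → ξ₁ = 354.9 mol.
Conversion of E: 1ξ₁ + 2ξ₂ = 0.874 × 566 = 494.7 → ξ₂ = 69.9 mol.
Outlet amounts (n = n₀ + Σ ν·ξ):
  E: 566 − 1(354.9) − 2(69.9) = 71.32
  B: 0 + 1(354.9) = 354.9
  D: 0 + 1(69.9) = 69.9
  C: 0 + 2(69.9) = 139.8
Total out = 71.32 + 354.9 + 69.9 + 139.8 = 635.9 mol.

636 mol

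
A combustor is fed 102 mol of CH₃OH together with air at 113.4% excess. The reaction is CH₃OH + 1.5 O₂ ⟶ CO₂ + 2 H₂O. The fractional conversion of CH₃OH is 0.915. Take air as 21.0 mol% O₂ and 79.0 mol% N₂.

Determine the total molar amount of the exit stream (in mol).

1700 mol

Stoichiometric O₂ = 1.5 × 102 = 153 mol; O₂ fed = 153 × 2.134 = 326.5 mol.
N₂ fed = 326.5 × 79/21 = 1228 mol.
Fuel reacted = 0.915 × 102 → ξ = 93.33 mol.
Outlet (n = n₀ + ν ξ):
  CH₃OH: 102 − 1(93.33) = 8.67
  O₂: 326.5 − 1.5(93.33) = 186.5
  N₂: 1228 (inert)
  CO₂: 0 + 1(93.33) = 93.33
  H₂O: 0 + 2(93.33) = 186.7
Total out = 8.67 + 186.5 + 1228 + 93.33 + 186.7 = 1703 mol.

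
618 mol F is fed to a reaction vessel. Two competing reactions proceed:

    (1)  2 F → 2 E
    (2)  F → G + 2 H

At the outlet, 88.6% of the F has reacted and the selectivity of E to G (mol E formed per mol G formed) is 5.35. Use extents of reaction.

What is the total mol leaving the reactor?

790 mol

Conversion of F: F consumed = 0.886 × 618 = 547.5 mol = 2ξ₁ + 1ξ₂.
Selectivity: 2ξ₁ / (1ξ₂) = 5.35 → ξ₁ = 2.675 ξ₂.
Substitute: (2·2.675 + 1) ξ₂ = 547.5 → ξ₂ = 86.23 mol, ξ₁ = 230.7 mol.
Outlet amounts (n = n₀ + Σ ν·ξ):
  F: 618 − 2(230.7) − 1(86.23) = 70.45
  E: 0 + 2(230.7) = 461.3
  G: 0 + 1(86.23) = 86.23
  H: 0 + 2(86.23) = 172.5
Total out = 70.45 + 461.3 + 86.23 + 172.5 = 790.5 mol.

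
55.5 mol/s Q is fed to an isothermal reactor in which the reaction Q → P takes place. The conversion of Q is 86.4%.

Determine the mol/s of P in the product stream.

Q reacted = 0.864 × 55.5 = 47.95 mol/s; ν_Q = −1, so ξ = 47.95/1 = 47.95 mol/s.
Outlet amounts (n = n₀ + ν ξ):
  Q: 55.5 − 1(47.95) = 7.548
  P: 0 + 1(47.95) = 47.95

48 mol/s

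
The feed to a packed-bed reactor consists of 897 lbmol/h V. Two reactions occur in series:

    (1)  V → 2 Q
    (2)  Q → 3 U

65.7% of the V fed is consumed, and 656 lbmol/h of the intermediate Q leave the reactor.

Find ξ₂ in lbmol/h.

Conversion of V: V consumed = 1ξ₁ = 0.657 × 897 → ξ₁ = 589.3 lbmol/h.
Q balance: n_Q = 0 + 2ξ₁ − 1ξ₂ = 656 → ξ₂ = (2·589.3 − 656)/1 = 522.7 lbmol/h.
Outlet amounts (n = n₀ + Σ ν·ξ):
  V: 897 − 1(589.3) = 307.7
  Q: 0 + 2(589.3) − 1(522.7) = 656
  U: 0 + 3(522.7) = 1568

ξ₂ = 523 lbmol/h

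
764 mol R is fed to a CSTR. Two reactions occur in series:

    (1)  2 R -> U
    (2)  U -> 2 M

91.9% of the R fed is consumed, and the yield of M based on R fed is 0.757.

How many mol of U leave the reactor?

Conversion of R: R consumed = 2ξ₁ = 0.919 × 764 → ξ₁ = 351.1 mol.
Yield of M: 2ξ₂ / 764 = 0.757 → ξ₂ = 289.2 mol.
Outlet amounts (n = n₀ + Σ ν·ξ):
  R: 764 − 2(351.1) = 61.88
  U: 0 + 1(351.1) − 1(289.2) = 61.88
  M: 0 + 2(289.2) = 578.3

61.9 mol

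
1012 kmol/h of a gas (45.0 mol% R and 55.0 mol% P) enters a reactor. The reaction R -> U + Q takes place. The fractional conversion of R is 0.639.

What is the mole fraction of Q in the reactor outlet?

R reacted = 0.639 × 455.4 = 291 kmol/h; ν_R = −1, so ξ = 291/1 = 291 kmol/h.
Outlet amounts (n = n₀ + ν ξ):
  R: 455.4 − 1(291) = 164.4
  U: 0 + 1(291) = 291
  Q: 0 + 1(291) = 291
  P: 556.6 (inert)
Total out = 1303 kmol/h; y_Q = 291 / 1303 = 0.2233.

0.223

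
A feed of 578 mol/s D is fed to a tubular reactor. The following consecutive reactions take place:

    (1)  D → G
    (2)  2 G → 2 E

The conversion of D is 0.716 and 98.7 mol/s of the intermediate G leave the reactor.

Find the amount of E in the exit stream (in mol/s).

Conversion of D: D consumed = 1ξ₁ = 0.716 × 578 → ξ₁ = 413.8 mol/s.
G balance: n_G = 0 + 1ξ₁ − 2ξ₂ = 98.7 → ξ₂ = (1·413.8 − 98.7)/2 = 157.6 mol/s.
Outlet amounts (n = n₀ + Σ ν·ξ):
  D: 578 − 1(413.8) = 164.2
  G: 0 + 1(413.8) − 2(157.6) = 98.7
  E: 0 + 2(157.6) = 315.1

315 mol/s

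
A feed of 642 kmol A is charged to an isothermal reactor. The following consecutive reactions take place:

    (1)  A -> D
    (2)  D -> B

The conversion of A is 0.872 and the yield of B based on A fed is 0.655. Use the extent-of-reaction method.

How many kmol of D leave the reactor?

139 kmol

Conversion of A: A consumed = 1ξ₁ = 0.872 × 642 → ξ₁ = 559.8 kmol.
Yield of B: 1ξ₂ / 642 = 0.655 → ξ₂ = 420.5 kmol.
Outlet amounts (n = n₀ + Σ ν·ξ):
  A: 642 − 1(559.8) = 82.18
  D: 0 + 1(559.8) − 1(420.5) = 139.3
  B: 0 + 1(420.5) = 420.5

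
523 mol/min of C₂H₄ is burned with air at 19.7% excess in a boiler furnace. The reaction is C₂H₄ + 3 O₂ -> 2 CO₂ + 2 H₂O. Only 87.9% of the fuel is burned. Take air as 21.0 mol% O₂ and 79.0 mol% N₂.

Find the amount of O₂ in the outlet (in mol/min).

499 mol/min

Stoichiometric O₂ = 3 × 523 = 1569 mol/min; O₂ fed = 1569 × 1.197 = 1878 mol/min.
N₂ fed = 1878 × 79/21 = 7065 mol/min.
Fuel reacted = 0.879 × 523 → ξ = 459.7 mol/min.
Outlet (n = n₀ + ν ξ):
  C₂H₄: 523 − 1(459.7) = 63.28
  O₂: 1878 − 3(459.7) = 498.9
  N₂: 7065 (inert)
  CO₂: 0 + 2(459.7) = 919.4
  H₂O: 0 + 2(459.7) = 919.4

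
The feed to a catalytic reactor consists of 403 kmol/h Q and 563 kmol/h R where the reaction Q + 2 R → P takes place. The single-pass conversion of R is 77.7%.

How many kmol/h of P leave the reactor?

219 kmol/h

R reacted = 0.777 × 563 = 437.5 kmol/h; ν_R = −2, so ξ = 437.5/2 = 218.7 kmol/h.
Outlet amounts (n = n₀ + ν ξ):
  Q: 403 − 1(218.7) = 184.3
  R: 563 − 2(218.7) = 125.5
  P: 0 + 1(218.7) = 218.7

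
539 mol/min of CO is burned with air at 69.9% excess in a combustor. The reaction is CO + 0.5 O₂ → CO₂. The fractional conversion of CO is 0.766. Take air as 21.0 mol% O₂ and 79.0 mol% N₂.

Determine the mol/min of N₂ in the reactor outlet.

1720 mol/min

Stoichiometric O₂ = 0.5 × 539 = 269.5 mol/min; O₂ fed = 269.5 × 1.699 = 457.9 mol/min.
N₂ fed = 457.9 × 79/21 = 1723 mol/min.
Fuel reacted = 0.766 × 539 → ξ = 412.9 mol/min.
Outlet (n = n₀ + ν ξ):
  CO: 539 − 1(412.9) = 126.1
  O₂: 457.9 − 0.5(412.9) = 251.4
  N₂: 1723 (inert)
  CO₂: 0 + 1(412.9) = 412.9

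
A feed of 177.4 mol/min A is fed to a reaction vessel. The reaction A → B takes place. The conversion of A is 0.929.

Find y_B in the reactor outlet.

A reacted = 0.929 × 177.4 = 164.8 mol/min; ν_A = −1, so ξ = 164.8/1 = 164.8 mol/min.
Outlet amounts (n = n₀ + ν ξ):
  A: 177.4 − 1(164.8) = 12.6
  B: 0 + 1(164.8) = 164.8
Total out = 177.4 mol/min; y_B = 164.8 / 177.4 = 0.929.

0.929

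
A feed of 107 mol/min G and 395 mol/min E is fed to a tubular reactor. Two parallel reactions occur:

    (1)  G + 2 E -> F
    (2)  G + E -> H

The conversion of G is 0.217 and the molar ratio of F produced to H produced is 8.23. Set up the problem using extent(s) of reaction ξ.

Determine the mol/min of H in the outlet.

2.52 mol/min

Conversion of G: G consumed = 0.217 × 107 = 23.22 mol/min = 1ξ₁ + 1ξ₂.
Selectivity: 1ξ₁ / (1ξ₂) = 8.23 → ξ₁ = 8.23 ξ₂.
Substitute: (1·8.23 + 1) ξ₂ = 23.22 → ξ₂ = 2.516 mol/min, ξ₁ = 20.7 mol/min.
Outlet amounts (n = n₀ + Σ ν·ξ):
  G: 107 − 1(20.7) − 1(2.516) = 83.78
  E: 395 − 2(20.7) − 1(2.516) = 351.1
  F: 0 + 1(20.7) = 20.7
  H: 0 + 1(2.516) = 2.516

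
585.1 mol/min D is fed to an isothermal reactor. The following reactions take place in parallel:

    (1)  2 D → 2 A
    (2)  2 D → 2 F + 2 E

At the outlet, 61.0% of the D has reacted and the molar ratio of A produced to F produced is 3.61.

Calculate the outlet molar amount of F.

Conversion of D: D consumed = 0.61 × 585.1 = 356.9 mol/min = 2ξ₁ + 2ξ₂.
Selectivity: 2ξ₁ / (2ξ₂) = 3.61 → ξ₁ = 3.61 ξ₂.
Substitute: (2·3.61 + 2) ξ₂ = 356.9 → ξ₂ = 38.71 mol/min, ξ₁ = 139.7 mol/min.
Outlet amounts (n = n₀ + Σ ν·ξ):
  D: 585.1 − 2(139.7) − 2(38.71) = 228.2
  A: 0 + 2(139.7) = 279.5
  F: 0 + 2(38.71) = 77.42
  E: 0 + 2(38.71) = 77.42

77.4 mol/min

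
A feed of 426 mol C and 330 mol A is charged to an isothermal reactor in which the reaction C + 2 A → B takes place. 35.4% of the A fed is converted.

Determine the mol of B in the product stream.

58.4 mol

A reacted = 0.354 × 330 = 116.8 mol; ν_A = −2, so ξ = 116.8/2 = 58.41 mol.
Outlet amounts (n = n₀ + ν ξ):
  C: 426 − 1(58.41) = 367.6
  A: 330 − 2(58.41) = 213.2
  B: 0 + 1(58.41) = 58.41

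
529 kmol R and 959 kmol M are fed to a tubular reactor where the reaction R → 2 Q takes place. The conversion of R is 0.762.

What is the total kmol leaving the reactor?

R reacted = 0.762 × 529 = 403.1 kmol; ν_R = −1, so ξ = 403.1/1 = 403.1 kmol.
Outlet amounts (n = n₀ + ν ξ):
  R: 529 − 1(403.1) = 125.9
  Q: 0 + 2(403.1) = 806.2
  M: 959 (inert)
Total out = 125.9 + 806.2 + 959 = 1891 kmol.

1890 kmol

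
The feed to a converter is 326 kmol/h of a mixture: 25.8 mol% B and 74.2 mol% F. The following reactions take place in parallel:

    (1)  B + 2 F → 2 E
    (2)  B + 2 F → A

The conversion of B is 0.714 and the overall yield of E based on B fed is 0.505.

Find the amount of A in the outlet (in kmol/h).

38.8 kmol/h

Yield of E: 2ξ₁ / 84.11 = 0.505 → ξ₁ = 21.24 kmol/h.
Conversion of B: 1ξ₁ + 1ξ₂ = 0.714 × 84.11 = 60.05 → ξ₂ = 38.82 kmol/h.
Outlet amounts (n = n₀ + Σ ν·ξ):
  B: 84.11 − 1(21.24) − 1(38.82) = 24.05
  F: 241.9 − 2(21.24) − 2(38.82) = 121.8
  E: 0 + 2(21.24) = 42.47
  A: 0 + 1(38.82) = 38.82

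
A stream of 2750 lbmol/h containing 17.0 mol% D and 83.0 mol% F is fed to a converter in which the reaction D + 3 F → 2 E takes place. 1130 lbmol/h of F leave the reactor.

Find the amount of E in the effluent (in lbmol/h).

For F: n = n₀ − 3ξ → 1130 = 2282 − 3ξ, giving ξ = 384.2 lbmol/h.
Outlet amounts (n = n₀ + ν ξ):
  D: 467.5 − 1(384.2) = 83.33
  F: 2282 − 3(384.2) = 1130
  E: 0 + 2(384.2) = 768.3

768 lbmol/h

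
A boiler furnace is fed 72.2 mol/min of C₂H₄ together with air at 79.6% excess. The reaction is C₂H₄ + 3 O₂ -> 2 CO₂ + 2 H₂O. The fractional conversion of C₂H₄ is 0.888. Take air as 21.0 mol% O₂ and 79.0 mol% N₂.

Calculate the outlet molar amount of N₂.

1460 mol/min

Stoichiometric O₂ = 3 × 72.2 = 216.6 mol/min; O₂ fed = 216.6 × 1.796 = 389 mol/min.
N₂ fed = 389 × 79/21 = 1463 mol/min.
Fuel reacted = 0.888 × 72.2 → ξ = 64.11 mol/min.
Outlet (n = n₀ + ν ξ):
  C₂H₄: 72.2 − 1(64.11) = 8.086
  O₂: 389 − 3(64.11) = 196.7
  N₂: 1463 (inert)
  CO₂: 0 + 2(64.11) = 128.2
  H₂O: 0 + 2(64.11) = 128.2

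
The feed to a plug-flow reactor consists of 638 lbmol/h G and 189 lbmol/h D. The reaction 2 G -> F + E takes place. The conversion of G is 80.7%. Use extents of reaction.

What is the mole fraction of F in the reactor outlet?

G reacted = 0.807 × 638 = 514.9 lbmol/h; ν_G = −2, so ξ = 514.9/2 = 257.4 lbmol/h.
Outlet amounts (n = n₀ + ν ξ):
  G: 638 − 2(257.4) = 123.1
  F: 0 + 1(257.4) = 257.4
  E: 0 + 1(257.4) = 257.4
  D: 189 (inert)
Total out = 827 lbmol/h; y_F = 257.4 / 827 = 0.3113.

0.311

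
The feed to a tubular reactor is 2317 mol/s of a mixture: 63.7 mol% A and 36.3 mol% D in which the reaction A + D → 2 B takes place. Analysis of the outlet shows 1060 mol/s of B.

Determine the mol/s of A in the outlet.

For B: n = n₀ + 2ξ → 1060 = 0 + 2ξ, giving ξ = 530 mol/s.
Outlet amounts (n = n₀ + ν ξ):
  A: 1476 − 1(530) = 945.9
  D: 841.1 − 1(530) = 311.1
  B: 0 + 2(530) = 1060

946 mol/s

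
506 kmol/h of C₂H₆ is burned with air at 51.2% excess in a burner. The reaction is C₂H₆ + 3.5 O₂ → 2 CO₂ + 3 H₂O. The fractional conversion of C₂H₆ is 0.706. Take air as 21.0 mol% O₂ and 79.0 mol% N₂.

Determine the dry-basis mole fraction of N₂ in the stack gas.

0.815

Stoichiometric O₂ = 3.5 × 506 = 1771 kmol/h; O₂ fed = 1771 × 1.512 = 2678 kmol/h.
N₂ fed = 2678 × 79/21 = 10070 kmol/h.
Fuel reacted = 0.706 × 506 → ξ = 357.2 kmol/h.
Outlet (n = n₀ + ν ξ):
  C₂H₆: 506 − 1(357.2) = 148.8
  O₂: 2678 − 3.5(357.2) = 1427
  N₂: 10070 (inert)
  CO₂: 0 + 2(357.2) = 714.5
  H₂O: 0 + 3(357.2) = 1072
Dry total = 12360 kmol/h; y_N₂ (dry) = 10070 / 12360 = 0.8147.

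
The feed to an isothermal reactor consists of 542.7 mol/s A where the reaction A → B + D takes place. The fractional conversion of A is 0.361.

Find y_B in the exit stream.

A reacted = 0.361 × 542.7 = 195.9 mol/s; ν_A = −1, so ξ = 195.9/1 = 195.9 mol/s.
Outlet amounts (n = n₀ + ν ξ):
  A: 542.7 − 1(195.9) = 346.8
  B: 0 + 1(195.9) = 195.9
  D: 0 + 1(195.9) = 195.9
Total out = 738.6 mol/s; y_B = 195.9 / 738.6 = 0.2652.

0.265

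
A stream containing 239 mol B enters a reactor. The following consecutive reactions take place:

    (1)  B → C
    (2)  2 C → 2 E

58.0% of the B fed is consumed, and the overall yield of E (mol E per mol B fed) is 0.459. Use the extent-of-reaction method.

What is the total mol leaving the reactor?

239 mol

Conversion of B: B consumed = 1ξ₁ = 0.58 × 239 → ξ₁ = 138.6 mol.
Yield of E: 2ξ₂ / 239 = 0.459 → ξ₂ = 54.85 mol.
Outlet amounts (n = n₀ + Σ ν·ξ):
  B: 239 − 1(138.6) = 100.4
  C: 0 + 1(138.6) − 2(54.85) = 28.92
  E: 0 + 2(54.85) = 109.7
Total out = 100.4 + 28.92 + 109.7 = 239 mol.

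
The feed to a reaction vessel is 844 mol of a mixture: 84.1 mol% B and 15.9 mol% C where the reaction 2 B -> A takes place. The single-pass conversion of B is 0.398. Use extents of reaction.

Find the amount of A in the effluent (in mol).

141 mol

B reacted = 0.398 × 709.8 = 282.5 mol; ν_B = −2, so ξ = 282.5/2 = 141.3 mol.
Outlet amounts (n = n₀ + ν ξ):
  B: 709.8 − 2(141.3) = 427.3
  A: 0 + 1(141.3) = 141.3
  C: 134.2 (inert)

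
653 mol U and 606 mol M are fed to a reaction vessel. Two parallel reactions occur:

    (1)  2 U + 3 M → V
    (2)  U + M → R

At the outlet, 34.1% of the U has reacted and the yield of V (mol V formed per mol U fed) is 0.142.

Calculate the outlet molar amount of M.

Yield of V: 1ξ₁ / 653 = 0.142 → ξ₁ = 92.73 mol.
Conversion of U: 2ξ₁ + 1ξ₂ = 0.341 × 653 = 222.7 → ξ₂ = 37.22 mol.
Outlet amounts (n = n₀ + Σ ν·ξ):
  U: 653 − 2(92.73) − 1(37.22) = 430.3
  M: 606 − 3(92.73) − 1(37.22) = 290.6
  V: 0 + 1(92.73) = 92.73
  R: 0 + 1(37.22) = 37.22

291 mol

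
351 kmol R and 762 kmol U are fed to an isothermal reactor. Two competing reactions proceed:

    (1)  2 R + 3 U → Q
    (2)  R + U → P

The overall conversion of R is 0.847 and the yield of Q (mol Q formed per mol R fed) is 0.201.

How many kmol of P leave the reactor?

156 kmol

Yield of Q: 1ξ₁ / 351 = 0.201 → ξ₁ = 70.55 kmol.
Conversion of R: 2ξ₁ + 1ξ₂ = 0.847 × 351 = 297.3 → ξ₂ = 156.2 kmol.
Outlet amounts (n = n₀ + Σ ν·ξ):
  R: 351 − 2(70.55) − 1(156.2) = 53.7
  U: 762 − 3(70.55) − 1(156.2) = 394.2
  Q: 0 + 1(70.55) = 70.55
  P: 0 + 1(156.2) = 156.2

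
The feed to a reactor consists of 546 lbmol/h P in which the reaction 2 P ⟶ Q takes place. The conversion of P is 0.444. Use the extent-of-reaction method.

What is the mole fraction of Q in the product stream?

0.285

P reacted = 0.444 × 546 = 242.4 lbmol/h; ν_P = −2, so ξ = 242.4/2 = 121.2 lbmol/h.
Outlet amounts (n = n₀ + ν ξ):
  P: 546 − 2(121.2) = 303.6
  Q: 0 + 1(121.2) = 121.2
Total out = 424.8 lbmol/h; y_Q = 121.2 / 424.8 = 0.2853.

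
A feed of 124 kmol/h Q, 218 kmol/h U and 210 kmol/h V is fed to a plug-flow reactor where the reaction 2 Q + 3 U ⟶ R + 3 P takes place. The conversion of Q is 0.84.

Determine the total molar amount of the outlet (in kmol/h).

500 kmol/h

Q reacted = 0.84 × 124 = 104.2 kmol/h; ν_Q = −2, so ξ = 104.2/2 = 52.08 kmol/h.
Outlet amounts (n = n₀ + ν ξ):
  Q: 124 − 2(52.08) = 19.84
  U: 218 − 3(52.08) = 61.76
  R: 0 + 1(52.08) = 52.08
  P: 0 + 3(52.08) = 156.2
  V: 210 (inert)
Total out = 19.84 + 61.76 + 52.08 + 156.2 + 210 = 499.9 kmol/h.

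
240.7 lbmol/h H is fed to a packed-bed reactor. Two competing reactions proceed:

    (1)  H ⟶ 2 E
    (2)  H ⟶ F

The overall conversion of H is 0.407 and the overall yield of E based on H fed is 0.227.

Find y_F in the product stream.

Yield of E: 2ξ₁ / 240.7 = 0.227 → ξ₁ = 27.32 lbmol/h.
Conversion of H: 1ξ₁ + 1ξ₂ = 0.407 × 240.7 = 97.96 → ξ₂ = 70.65 lbmol/h.
Outlet amounts (n = n₀ + Σ ν·ξ):
  H: 240.7 − 1(27.32) − 1(70.65) = 142.7
  E: 0 + 2(27.32) = 54.64
  F: 0 + 1(70.65) = 70.65
Total out = 268 lbmol/h; y_F = 70.65 / 268 = 0.2636.

0.264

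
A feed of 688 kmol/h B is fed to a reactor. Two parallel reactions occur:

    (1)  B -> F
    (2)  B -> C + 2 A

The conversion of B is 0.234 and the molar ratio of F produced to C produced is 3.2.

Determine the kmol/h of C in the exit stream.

Conversion of B: B consumed = 0.234 × 688 = 161 kmol/h = 1ξ₁ + 1ξ₂.
Selectivity: 1ξ₁ / (1ξ₂) = 3.2 → ξ₁ = 3.2 ξ₂.
Substitute: (1·3.2 + 1) ξ₂ = 161 → ξ₂ = 38.33 kmol/h, ξ₁ = 122.7 kmol/h.
Outlet amounts (n = n₀ + Σ ν·ξ):
  B: 688 − 1(122.7) − 1(38.33) = 527
  F: 0 + 1(122.7) = 122.7
  C: 0 + 1(38.33) = 38.33
  A: 0 + 2(38.33) = 76.66

38.3 kmol/h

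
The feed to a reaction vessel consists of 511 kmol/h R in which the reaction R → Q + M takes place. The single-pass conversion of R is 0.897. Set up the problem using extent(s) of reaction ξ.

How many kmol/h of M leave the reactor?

458 kmol/h

R reacted = 0.897 × 511 = 458.4 kmol/h; ν_R = −1, so ξ = 458.4/1 = 458.4 kmol/h.
Outlet amounts (n = n₀ + ν ξ):
  R: 511 − 1(458.4) = 52.63
  Q: 0 + 1(458.4) = 458.4
  M: 0 + 1(458.4) = 458.4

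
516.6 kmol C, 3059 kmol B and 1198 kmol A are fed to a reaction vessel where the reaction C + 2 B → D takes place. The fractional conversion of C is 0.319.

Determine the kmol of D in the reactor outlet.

165 kmol

C reacted = 0.319 × 516.6 = 164.8 kmol; ν_C = −1, so ξ = 164.8/1 = 164.8 kmol.
Outlet amounts (n = n₀ + ν ξ):
  C: 516.6 − 1(164.8) = 351.8
  B: 3059 − 2(164.8) = 2729
  D: 0 + 1(164.8) = 164.8
  A: 1198 (inert)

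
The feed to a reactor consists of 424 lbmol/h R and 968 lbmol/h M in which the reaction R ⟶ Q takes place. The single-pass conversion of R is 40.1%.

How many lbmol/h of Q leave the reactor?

170 lbmol/h

R reacted = 0.401 × 424 = 170 lbmol/h; ν_R = −1, so ξ = 170/1 = 170 lbmol/h.
Outlet amounts (n = n₀ + ν ξ):
  R: 424 − 1(170) = 254
  Q: 0 + 1(170) = 170
  M: 968 (inert)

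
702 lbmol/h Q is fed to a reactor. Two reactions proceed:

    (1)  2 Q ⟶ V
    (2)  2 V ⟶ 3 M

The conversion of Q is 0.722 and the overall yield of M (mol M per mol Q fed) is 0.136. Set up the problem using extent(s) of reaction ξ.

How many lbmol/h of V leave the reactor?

Conversion of Q: Q consumed = 2ξ₁ = 0.722 × 702 → ξ₁ = 253.4 lbmol/h.
Yield of M: 3ξ₂ / 702 = 0.136 → ξ₂ = 31.82 lbmol/h.
Outlet amounts (n = n₀ + Σ ν·ξ):
  Q: 702 − 2(253.4) = 195.2
  V: 0 + 1(253.4) − 2(31.82) = 189.8
  M: 0 + 3(31.82) = 95.47

190 lbmol/h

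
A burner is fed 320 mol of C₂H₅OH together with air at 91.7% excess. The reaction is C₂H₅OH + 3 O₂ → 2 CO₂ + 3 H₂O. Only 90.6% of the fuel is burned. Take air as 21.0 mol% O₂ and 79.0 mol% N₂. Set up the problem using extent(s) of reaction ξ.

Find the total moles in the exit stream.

9370 mol

Stoichiometric O₂ = 3 × 320 = 960 mol; O₂ fed = 960 × 1.917 = 1840 mol.
N₂ fed = 1840 × 79/21 = 6923 mol.
Fuel reacted = 0.906 × 320 → ξ = 289.9 mol.
Outlet (n = n₀ + ν ξ):
  C₂H₅OH: 320 − 1(289.9) = 30.08
  O₂: 1840 − 3(289.9) = 970.6
  N₂: 6923 (inert)
  CO₂: 0 + 2(289.9) = 579.8
  H₂O: 0 + 3(289.9) = 869.8
Total out = 30.08 + 970.6 + 6923 + 579.8 + 869.8 = 9373 mol.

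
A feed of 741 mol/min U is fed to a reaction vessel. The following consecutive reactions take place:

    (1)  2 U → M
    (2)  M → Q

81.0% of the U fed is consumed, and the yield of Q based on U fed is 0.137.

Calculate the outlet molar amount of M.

199 mol/min

Conversion of U: U consumed = 2ξ₁ = 0.81 × 741 → ξ₁ = 300.1 mol/min.
Yield of Q: 1ξ₂ / 741 = 0.137 → ξ₂ = 101.5 mol/min.
Outlet amounts (n = n₀ + Σ ν·ξ):
  U: 741 − 2(300.1) = 140.8
  M: 0 + 1(300.1) − 1(101.5) = 198.6
  Q: 0 + 1(101.5) = 101.5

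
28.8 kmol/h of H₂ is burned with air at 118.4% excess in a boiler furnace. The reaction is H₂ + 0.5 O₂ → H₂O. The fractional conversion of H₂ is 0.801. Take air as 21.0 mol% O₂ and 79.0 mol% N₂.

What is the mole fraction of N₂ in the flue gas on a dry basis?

Stoichiometric O₂ = 0.5 × 28.8 = 14.4 kmol/h; O₂ fed = 14.4 × 2.184 = 31.45 kmol/h.
N₂ fed = 31.45 × 79/21 = 118.3 kmol/h.
Fuel reacted = 0.801 × 28.8 → ξ = 23.07 kmol/h.
Outlet (n = n₀ + ν ξ):
  H₂: 28.8 − 1(23.07) = 5.731
  O₂: 31.45 − 0.5(23.07) = 19.92
  N₂: 118.3 (inert)
  H₂O: 0 + 1(23.07) = 23.07
Dry total = 144 kmol/h; y_N₂ (dry) = 118.3 / 144 = 0.8218.

0.822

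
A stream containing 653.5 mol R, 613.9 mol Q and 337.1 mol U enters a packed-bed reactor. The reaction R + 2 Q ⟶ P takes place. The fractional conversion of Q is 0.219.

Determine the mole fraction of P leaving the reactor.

0.0457

Q reacted = 0.219 × 613.9 = 134.4 mol; ν_Q = −2, so ξ = 134.4/2 = 67.22 mol.
Outlet amounts (n = n₀ + ν ξ):
  R: 653.5 − 1(67.22) = 586.3
  Q: 613.9 − 2(67.22) = 479.5
  P: 0 + 1(67.22) = 67.22
  U: 337.1 (inert)
Total out = 1470 mol; y_P = 67.22 / 1470 = 0.04573.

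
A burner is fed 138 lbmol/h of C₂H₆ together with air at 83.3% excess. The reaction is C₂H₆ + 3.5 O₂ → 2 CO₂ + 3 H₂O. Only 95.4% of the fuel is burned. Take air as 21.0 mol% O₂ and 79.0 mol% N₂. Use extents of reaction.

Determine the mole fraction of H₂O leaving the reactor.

0.0894

Stoichiometric O₂ = 3.5 × 138 = 483 lbmol/h; O₂ fed = 483 × 1.833 = 885.3 lbmol/h.
N₂ fed = 885.3 × 79/21 = 3331 lbmol/h.
Fuel reacted = 0.954 × 138 → ξ = 131.7 lbmol/h.
Outlet (n = n₀ + ν ξ):
  C₂H₆: 138 − 1(131.7) = 6.348
  O₂: 885.3 − 3.5(131.7) = 424.6
  N₂: 3331 (inert)
  CO₂: 0 + 2(131.7) = 263.3
  H₂O: 0 + 3(131.7) = 395
Total out = 4420 lbmol/h; y_H₂O = 395 / 4420 = 0.08936.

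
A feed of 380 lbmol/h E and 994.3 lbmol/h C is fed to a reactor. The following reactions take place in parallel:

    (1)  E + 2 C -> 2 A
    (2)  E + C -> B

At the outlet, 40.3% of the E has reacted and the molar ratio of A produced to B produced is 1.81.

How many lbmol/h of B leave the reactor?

Conversion of E: E consumed = 0.403 × 380 = 153.1 lbmol/h = 1ξ₁ + 1ξ₂.
Selectivity: 2ξ₁ / (1ξ₂) = 1.81 → ξ₁ = 0.905 ξ₂.
Substitute: (1·0.905 + 1) ξ₂ = 153.1 → ξ₂ = 80.39 lbmol/h, ξ₁ = 72.75 lbmol/h.
Outlet amounts (n = n₀ + Σ ν·ξ):
  E: 380 − 1(72.75) − 1(80.39) = 226.9
  C: 994.3 − 2(72.75) − 1(80.39) = 768.4
  A: 0 + 2(72.75) = 145.5
  B: 0 + 1(80.39) = 80.39

80.4 lbmol/h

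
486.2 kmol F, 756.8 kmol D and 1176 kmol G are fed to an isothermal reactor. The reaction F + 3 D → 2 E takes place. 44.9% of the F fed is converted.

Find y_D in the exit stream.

F reacted = 0.449 × 486.2 = 218.3 kmol; ν_F = −1, so ξ = 218.3/1 = 218.3 kmol.
Outlet amounts (n = n₀ + ν ξ):
  F: 486.2 − 1(218.3) = 267.9
  D: 756.8 − 3(218.3) = 101.9
  E: 0 + 2(218.3) = 436.6
  G: 1176 (inert)
Total out = 1982 kmol; y_D = 101.9 / 1982 = 0.0514.

0.0514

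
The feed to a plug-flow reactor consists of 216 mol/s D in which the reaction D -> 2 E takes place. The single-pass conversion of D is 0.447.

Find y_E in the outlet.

0.618

D reacted = 0.447 × 216 = 96.55 mol/s; ν_D = −1, so ξ = 96.55/1 = 96.55 mol/s.
Outlet amounts (n = n₀ + ν ξ):
  D: 216 − 1(96.55) = 119.4
  E: 0 + 2(96.55) = 193.1
Total out = 312.6 mol/s; y_E = 193.1 / 312.6 = 0.6178.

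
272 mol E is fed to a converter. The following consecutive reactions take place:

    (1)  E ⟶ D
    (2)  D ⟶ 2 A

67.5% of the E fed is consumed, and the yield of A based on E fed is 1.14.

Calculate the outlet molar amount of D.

Conversion of E: E consumed = 1ξ₁ = 0.675 × 272 → ξ₁ = 183.6 mol.
Yield of A: 2ξ₂ / 272 = 1.14 → ξ₂ = 155 mol.
Outlet amounts (n = n₀ + Σ ν·ξ):
  E: 272 − 1(183.6) = 88.4
  D: 0 + 1(183.6) − 1(155) = 28.56
  A: 0 + 2(155) = 310.1

28.6 mol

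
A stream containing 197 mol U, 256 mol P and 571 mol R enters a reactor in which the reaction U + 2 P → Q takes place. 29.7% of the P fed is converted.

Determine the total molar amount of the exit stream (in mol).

P reacted = 0.297 × 256 = 76.03 mol; ν_P = −2, so ξ = 76.03/2 = 38.02 mol.
Outlet amounts (n = n₀ + ν ξ):
  U: 197 − 1(38.02) = 159
  P: 256 − 2(38.02) = 180
  Q: 0 + 1(38.02) = 38.02
  R: 571 (inert)
Total out = 159 + 180 + 38.02 + 571 = 948 mol.

948 mol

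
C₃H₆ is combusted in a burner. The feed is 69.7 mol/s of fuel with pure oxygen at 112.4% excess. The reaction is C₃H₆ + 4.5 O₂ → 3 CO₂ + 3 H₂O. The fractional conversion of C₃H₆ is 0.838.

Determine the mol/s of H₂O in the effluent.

Stoichiometric O₂ = 4.5 × 69.7 = 313.7 mol/s; O₂ fed = 313.7 × 2.124 = 666.2 mol/s.
Fuel reacted = 0.838 × 69.7 → ξ = 58.41 mol/s.
Outlet (n = n₀ + ν ξ):
  C₃H₆: 69.7 − 1(58.41) = 11.29
  O₂: 666.2 − 4.5(58.41) = 403.4
  CO₂: 0 + 3(58.41) = 175.2
  H₂O: 0 + 3(58.41) = 175.2

175 mol/s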